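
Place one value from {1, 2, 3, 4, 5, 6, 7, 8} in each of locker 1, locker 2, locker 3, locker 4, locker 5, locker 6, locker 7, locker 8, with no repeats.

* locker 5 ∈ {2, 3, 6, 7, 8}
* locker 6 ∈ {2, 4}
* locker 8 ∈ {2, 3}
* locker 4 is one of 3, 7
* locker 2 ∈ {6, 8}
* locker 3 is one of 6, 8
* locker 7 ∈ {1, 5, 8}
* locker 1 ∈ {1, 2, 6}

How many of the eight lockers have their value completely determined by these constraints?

3

The 8 variables draw from only 8 values {1, 2, 3, 4, 5, 6, 7, 8}, so each is used; only locker 6 can be 4, hence locker 6 = 4.
Among the 7 still-open variables, 5 fits only locker 7 (and all 7 values in {1, 2, 3, 5, 6, 7, 8} must be used), so locker 7 = 5.
Among the 6 still-open variables, 1 fits only locker 1 (and all 6 values in {1, 2, 3, 6, 7, 8} must be used), so locker 1 = 1.
The 2 variables locker 2 and locker 3 are confined to {6, 8}, which locks those values in; drop them from locker 5.
Determined: locker 1=1, locker 6=4, locker 7=5. The other lockers each still have more than one consistent value. That makes 3.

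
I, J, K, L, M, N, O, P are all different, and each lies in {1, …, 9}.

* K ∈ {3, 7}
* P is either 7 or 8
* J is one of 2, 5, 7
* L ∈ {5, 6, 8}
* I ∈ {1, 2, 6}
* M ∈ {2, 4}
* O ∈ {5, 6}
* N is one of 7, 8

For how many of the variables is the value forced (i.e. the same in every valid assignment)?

The 8 variables draw from only 8 values {1, 2, 3, 4, 5, 6, 7, 8}, so each is used; only I can be 1, hence I = 1.
The 7 still-open variables draw from only 7 values {2, 3, 4, 5, 6, 7, 8}, so each is used; only K can be 3, hence K = 3.
The 6 still-open variables draw from only 6 values {2, 4, 5, 6, 7, 8}, so each is used; only M can be 4, hence M = 4.
Among the 5 still-open variables, 2 fits only J (and all 5 values in {2, 5, 6, 7, 8} must be used), so J = 2.
N and P share exactly the 2 values {7, 8}; by pigeonhole those values go to them, so strike 7, 8 from L.
Determined: I=1, J=2, K=3, M=4. The other variables each still have more than one consistent value. That makes 4.

4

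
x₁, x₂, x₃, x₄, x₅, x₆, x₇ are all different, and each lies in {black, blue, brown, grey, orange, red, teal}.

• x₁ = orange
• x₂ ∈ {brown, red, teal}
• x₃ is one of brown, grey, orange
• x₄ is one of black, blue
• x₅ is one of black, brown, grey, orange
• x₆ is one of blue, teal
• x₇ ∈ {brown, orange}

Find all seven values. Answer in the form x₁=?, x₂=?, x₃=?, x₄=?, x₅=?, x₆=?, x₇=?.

x₁'s domain is down to {orange}, so x₁ = orange. So x₃, x₅, x₇ can't be orange.
x₇ must be brown (only option left). Strike brown from x₂, x₃, x₅.
x₃ must be grey (only option left). Strike grey from x₅.
x₅ has just one choice, so x₅ = black. Eliminate black elsewhere: x₄.
That leaves x₄ = blue. Remove blue from x₆.
x₆'s domain is down to {teal}, so x₆ = teal. Eliminate teal elsewhere: x₂.
x₂'s domain is down to {red}, so x₂ = red.

x₁=orange, x₂=red, x₃=grey, x₄=blue, x₅=black, x₆=teal, x₇=brown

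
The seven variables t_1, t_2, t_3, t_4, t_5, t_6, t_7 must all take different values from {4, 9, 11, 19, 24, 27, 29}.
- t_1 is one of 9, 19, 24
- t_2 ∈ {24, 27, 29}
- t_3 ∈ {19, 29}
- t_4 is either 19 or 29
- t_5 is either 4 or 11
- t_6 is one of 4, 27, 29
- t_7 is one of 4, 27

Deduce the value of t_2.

24

The 7 variables draw from only 7 values {4, 9, 11, 19, 24, 27, 29}, so each is used; only t_1 can be 9, hence t_1 = 9.
Among the 6 still-open variables, 11 fits only t_5 (and all 6 values in {4, 11, 19, 24, 27, 29} must be used), so t_5 = 11.
The 5 still-open variables together cover exactly {4, 19, 24, 27, 29} — 5 values for 5 variables — and 24 appears only in t_2's list, so t_2 = 24.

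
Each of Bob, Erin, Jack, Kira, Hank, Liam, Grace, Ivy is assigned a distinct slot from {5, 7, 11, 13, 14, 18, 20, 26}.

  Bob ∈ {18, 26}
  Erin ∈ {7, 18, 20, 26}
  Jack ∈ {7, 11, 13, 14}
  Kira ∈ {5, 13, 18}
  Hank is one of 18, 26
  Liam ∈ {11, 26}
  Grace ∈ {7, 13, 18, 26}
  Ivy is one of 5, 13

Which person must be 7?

Grace

The 8 variables draw from only 8 values {5, 7, 11, 13, 14, 18, 20, 26}, so each is used; only Jack can be 14, hence Jack = 14.
Among the 7 still-open variables, 11 fits only Liam (and all 7 values in {5, 7, 11, 13, 18, 20, 26} must be used), so Liam = 11.
Among the 6 still-open variables, 20 fits only Erin (and all 6 values in {5, 7, 13, 18, 20, 26} must be used), so Erin = 20.
Among the 5 still-open variables, 7 fits only Grace (and all 5 values in {5, 7, 13, 18, 26} must be used), so Grace = 7.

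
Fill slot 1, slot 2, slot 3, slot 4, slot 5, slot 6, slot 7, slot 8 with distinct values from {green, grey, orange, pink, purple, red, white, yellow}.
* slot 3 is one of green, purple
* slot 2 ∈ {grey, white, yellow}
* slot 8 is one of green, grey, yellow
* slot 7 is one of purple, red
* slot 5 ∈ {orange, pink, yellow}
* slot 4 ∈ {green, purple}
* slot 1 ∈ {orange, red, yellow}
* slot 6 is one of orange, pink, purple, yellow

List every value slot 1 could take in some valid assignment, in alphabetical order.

orange, yellow

The 8 variables draw from only 8 values {green, grey, orange, pink, purple, red, white, yellow}, so each is used; only slot 2 can be white, hence slot 2 = white.
The 7 still-open variables draw from only 7 values {green, grey, orange, pink, purple, red, yellow}, so each is used; only slot 8 can be grey, hence slot 8 = grey.
slot 3 and slot 4 between them cover only {green, purple} — a naked pair. Remove those values from slot 6, slot 7.
That leaves slot 7 = red. So slot 1 can't be red.
No further eliminations apply; slot 1 can still be any of orange, yellow.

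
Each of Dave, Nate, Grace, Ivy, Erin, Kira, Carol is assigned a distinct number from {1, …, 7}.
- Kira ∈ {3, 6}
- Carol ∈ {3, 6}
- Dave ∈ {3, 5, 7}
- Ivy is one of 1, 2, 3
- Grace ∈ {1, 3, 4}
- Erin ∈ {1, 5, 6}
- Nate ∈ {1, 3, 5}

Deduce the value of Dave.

Among the 7 variables, 2 fits only Ivy (and all 7 values in {1, 2, 3, 4, 5, 6, 7} must be used), so Ivy = 2.
The 6 still-open variables together cover exactly {1, 3, 4, 5, 6, 7} — 6 values for 6 variables — and 4 appears only in Grace's list, so Grace = 4.
The 5 still-open variables together cover exactly {1, 3, 5, 6, 7} — 5 values for 5 variables — and 7 appears only in Dave's list, so Dave = 7.

7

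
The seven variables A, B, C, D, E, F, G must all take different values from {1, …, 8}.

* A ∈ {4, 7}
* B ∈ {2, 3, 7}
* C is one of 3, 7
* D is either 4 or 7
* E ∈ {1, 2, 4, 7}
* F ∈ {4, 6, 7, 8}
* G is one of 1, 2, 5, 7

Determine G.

5

A and D share exactly the 2 values {4, 7}; by pigeonhole those values go to them, so strike 4, 7 from B, C, E, F, G.
C's domain is down to {3}, so C = 3. Eliminate 3 elsewhere: B.
B must be 2 (only option left). So E, G can't be 2.
That leaves E = 1. Strike 1 from G.
So G = 5.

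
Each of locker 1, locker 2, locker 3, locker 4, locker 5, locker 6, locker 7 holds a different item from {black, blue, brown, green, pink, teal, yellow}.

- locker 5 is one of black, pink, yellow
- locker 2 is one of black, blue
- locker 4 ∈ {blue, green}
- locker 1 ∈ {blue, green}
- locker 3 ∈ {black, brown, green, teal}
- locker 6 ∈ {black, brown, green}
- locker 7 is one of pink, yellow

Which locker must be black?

locker 2

The 7 variables together cover exactly {black, blue, brown, green, pink, teal, yellow} — 7 values for 7 variables — and teal appears only in locker 3's list, so locker 3 = teal.
The 6 still-open variables draw from only 6 values {black, blue, brown, green, pink, yellow}, so each is used; only locker 6 can be brown, hence locker 6 = brown.
locker 1 and locker 4 share exactly the 2 values {blue, green}; by pigeonhole those values go to them, so strike blue, green from locker 2.
So black goes to locker 2.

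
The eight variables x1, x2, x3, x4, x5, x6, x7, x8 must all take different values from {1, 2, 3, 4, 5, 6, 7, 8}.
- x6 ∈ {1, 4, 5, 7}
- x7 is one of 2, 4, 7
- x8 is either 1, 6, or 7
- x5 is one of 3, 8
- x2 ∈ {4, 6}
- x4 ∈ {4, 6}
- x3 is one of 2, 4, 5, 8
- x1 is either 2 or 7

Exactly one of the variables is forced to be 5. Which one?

x6

The 8 variables draw from only 8 values {1, 2, 3, 4, 5, 6, 7, 8}, so each is used; only x5 can be 3, hence x5 = 3.
The 7 still-open variables together cover exactly {1, 2, 4, 5, 6, 7, 8} — 7 values for 7 variables — and 8 appears only in x3's list, so x3 = 8.
The 6 still-open variables draw from only 6 values {1, 2, 4, 5, 6, 7}, so each is used; only x6 can be 5, hence x6 = 5.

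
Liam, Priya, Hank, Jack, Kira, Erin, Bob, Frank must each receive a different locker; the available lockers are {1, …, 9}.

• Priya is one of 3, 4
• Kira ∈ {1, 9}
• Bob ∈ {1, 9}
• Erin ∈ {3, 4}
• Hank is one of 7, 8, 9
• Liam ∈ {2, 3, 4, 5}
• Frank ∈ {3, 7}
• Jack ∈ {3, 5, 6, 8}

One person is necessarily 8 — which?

The 2 variables Priya and Erin are confined to {3, 4}, which locks those values in; drop them from Liam, Jack, Frank.
Frank must be 7 (only option left). So Hank can't be 7.
Kira and Bob share exactly the 2 values {1, 9}; by pigeonhole those values go to them, so strike 1, 9 from Hank.
So 8 goes to Hank.

Hank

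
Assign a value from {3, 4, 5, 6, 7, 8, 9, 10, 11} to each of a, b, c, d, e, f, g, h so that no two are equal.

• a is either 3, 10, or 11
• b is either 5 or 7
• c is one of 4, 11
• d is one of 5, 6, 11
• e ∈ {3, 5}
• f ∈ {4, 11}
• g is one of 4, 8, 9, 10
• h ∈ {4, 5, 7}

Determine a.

The 2 variables c and f are confined to {4, 11}, which locks those values in; drop them from a, d, g, h.
b and h share exactly the 2 values {5, 7}; by pigeonhole those values go to them, so strike 5, 7 from d, e.
That leaves d = 6.
That leaves e = 3. So a can't be 3.
So a = 10.

10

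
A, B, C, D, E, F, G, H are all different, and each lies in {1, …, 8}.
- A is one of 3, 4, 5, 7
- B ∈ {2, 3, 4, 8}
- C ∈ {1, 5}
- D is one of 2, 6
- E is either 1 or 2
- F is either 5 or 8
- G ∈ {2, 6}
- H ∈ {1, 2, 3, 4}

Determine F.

The 8 variables together cover exactly {1, 2, 3, 4, 5, 6, 7, 8} — 8 values for 8 variables — and 7 appears only in A's list, so A = 7.
D and G share exactly the 2 values {2, 6}; by pigeonhole those values go to them, so strike 2, 6 from B, E, H.
E has just one choice, so E = 1. Eliminate 1 elsewhere: C, H.
C has just one choice, so C = 5. So F can't be 5.
So F = 8.

8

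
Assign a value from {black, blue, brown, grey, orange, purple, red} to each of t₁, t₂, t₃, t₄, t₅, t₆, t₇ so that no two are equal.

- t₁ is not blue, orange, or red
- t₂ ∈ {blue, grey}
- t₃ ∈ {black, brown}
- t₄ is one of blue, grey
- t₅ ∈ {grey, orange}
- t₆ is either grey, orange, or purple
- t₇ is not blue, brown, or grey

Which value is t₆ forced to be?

purple

The 7 variables draw from only 7 values {black, blue, brown, grey, orange, purple, red}, so each is used; only t₇ can be red, hence t₇ = red.
The 2 variables t₂ and t₄ are confined to {blue, grey}, which locks those values in; drop them from t₁, t₅, t₆.
t₅ has just one choice, so t₅ = orange. Remove orange from t₆.
So t₆ = purple.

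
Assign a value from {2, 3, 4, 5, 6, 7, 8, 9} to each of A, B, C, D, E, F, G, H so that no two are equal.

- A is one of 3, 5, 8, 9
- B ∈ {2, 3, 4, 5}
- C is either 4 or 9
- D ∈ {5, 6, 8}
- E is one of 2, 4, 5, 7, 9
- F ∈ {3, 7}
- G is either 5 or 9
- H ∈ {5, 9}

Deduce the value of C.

4

Among the 8 variables, 6 fits only D (and all 8 values in {2, 3, 4, 5, 6, 7, 8, 9} must be used), so D = 6.
The 7 still-open variables draw from only 7 values {2, 3, 4, 5, 7, 8, 9}, so each is used; only A can be 8, hence A = 8.
G and H between them cover only {5, 9} — a naked pair. Remove those values from B, C, E.
So C = 4.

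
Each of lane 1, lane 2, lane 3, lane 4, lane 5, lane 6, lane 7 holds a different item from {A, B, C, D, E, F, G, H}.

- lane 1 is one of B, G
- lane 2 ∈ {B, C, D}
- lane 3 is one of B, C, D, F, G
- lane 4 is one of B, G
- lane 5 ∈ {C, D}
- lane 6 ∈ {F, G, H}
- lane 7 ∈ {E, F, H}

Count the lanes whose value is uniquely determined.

The 7 variables together cover exactly {B, C, D, E, F, G, H} — 7 values for 7 variables — and E appears only in lane 7's list, so lane 7 = E.
The 6 still-open variables together cover exactly {B, C, D, F, G, H} — 6 values for 6 variables — and H appears only in lane 6's list, so lane 6 = H.
Among the 5 still-open variables, F fits only lane 3 (and all 5 values in {B, C, D, F, G} must be used), so lane 3 = F.
lane 1 and lane 4 share exactly the 2 values {B, G}; by pigeonhole those values go to them, so strike B, G from lane 2.
Determined: lane 3=F, lane 6=H, lane 7=E. The other lanes each still have more than one consistent value. That makes 3.

3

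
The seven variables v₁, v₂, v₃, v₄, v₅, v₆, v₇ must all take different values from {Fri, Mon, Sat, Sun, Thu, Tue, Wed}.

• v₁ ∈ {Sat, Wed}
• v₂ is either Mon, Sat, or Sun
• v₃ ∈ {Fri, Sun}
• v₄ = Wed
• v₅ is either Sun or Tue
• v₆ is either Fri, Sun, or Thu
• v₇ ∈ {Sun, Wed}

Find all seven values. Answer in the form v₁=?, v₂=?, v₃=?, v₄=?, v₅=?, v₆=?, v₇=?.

v₁=Sat, v₂=Mon, v₃=Fri, v₄=Wed, v₅=Tue, v₆=Thu, v₇=Sun

v₄ must be Wed (only option left). Strike Wed from v₁, v₇.
v₇ has just one choice, so v₇ = Sun. Remove Sun from v₂, v₃, v₅, v₆.
v₁'s domain is down to {Sat}, so v₁ = Sat. So v₂ can't be Sat.
v₂'s domain is down to {Mon}, so v₂ = Mon.
v₃ must be Fri (only option left). Eliminate Fri elsewhere: v₆.
That leaves v₅ = Tue.
v₆'s domain is down to {Thu}, so v₆ = Thu.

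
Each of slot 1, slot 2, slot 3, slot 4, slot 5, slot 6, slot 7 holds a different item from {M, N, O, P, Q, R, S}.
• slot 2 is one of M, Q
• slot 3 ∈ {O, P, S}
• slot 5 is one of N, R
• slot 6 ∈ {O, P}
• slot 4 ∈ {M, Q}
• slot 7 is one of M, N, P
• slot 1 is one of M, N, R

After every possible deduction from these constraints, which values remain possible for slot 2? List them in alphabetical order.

M, Q

Among the 7 variables, S fits only slot 3 (and all 7 values in {M, N, O, P, Q, R, S} must be used), so slot 3 = S.
The 6 still-open variables draw from only 6 values {M, N, O, P, Q, R}, so each is used; only slot 6 can be O, hence slot 6 = O.
The 5 still-open variables draw from only 5 values {M, N, P, Q, R}, so each is used; only slot 7 can be P, hence slot 7 = P.
slot 2 and slot 4 share exactly the 2 values {M, Q}; by pigeonhole those values go to them, so strike M, Q from slot 1.
No further eliminations apply; slot 2 can still be any of M, Q.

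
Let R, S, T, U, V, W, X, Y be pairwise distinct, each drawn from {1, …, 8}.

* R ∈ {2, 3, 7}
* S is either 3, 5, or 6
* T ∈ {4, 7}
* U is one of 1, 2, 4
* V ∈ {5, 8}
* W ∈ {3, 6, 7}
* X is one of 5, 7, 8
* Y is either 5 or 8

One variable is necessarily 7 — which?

Among the 8 variables, 1 fits only U (and all 8 values in {1, 2, 3, 4, 5, 6, 7, 8} must be used), so U = 1.
The 7 still-open variables together cover exactly {2, 3, 4, 5, 6, 7, 8} — 7 values for 7 variables — and 2 appears only in R's list, so R = 2.
The 6 still-open variables together cover exactly {3, 4, 5, 6, 7, 8} — 6 values for 6 variables — and 4 appears only in T's list, so T = 4.
V and Y between them cover only {5, 8} — a naked pair. Remove those values from S, X.
So 7 goes to X.

X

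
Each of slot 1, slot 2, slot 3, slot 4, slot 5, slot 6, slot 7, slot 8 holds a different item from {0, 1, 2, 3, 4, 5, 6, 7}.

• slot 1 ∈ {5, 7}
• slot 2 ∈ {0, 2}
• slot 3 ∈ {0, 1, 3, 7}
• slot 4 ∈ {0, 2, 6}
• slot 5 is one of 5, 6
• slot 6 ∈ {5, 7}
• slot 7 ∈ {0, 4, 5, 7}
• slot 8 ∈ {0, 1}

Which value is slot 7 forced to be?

4

The 8 variables draw from only 8 values {0, 1, 2, 3, 4, 5, 6, 7}, so each is used; only slot 3 can be 3, hence slot 3 = 3.
Among the 7 still-open variables, 1 fits only slot 8 (and all 7 values in {0, 1, 2, 4, 5, 6, 7} must be used), so slot 8 = 1.
The 6 still-open variables together cover exactly {0, 2, 4, 5, 6, 7} — 6 values for 6 variables — and 4 appears only in slot 7's list, so slot 7 = 4.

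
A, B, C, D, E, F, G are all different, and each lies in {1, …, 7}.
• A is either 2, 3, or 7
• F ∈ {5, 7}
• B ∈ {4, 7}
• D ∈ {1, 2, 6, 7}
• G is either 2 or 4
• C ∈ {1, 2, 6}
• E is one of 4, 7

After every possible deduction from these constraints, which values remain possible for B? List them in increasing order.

4, 7

The 7 variables together cover exactly {1, 2, 3, 4, 5, 6, 7} — 7 values for 7 variables — and 3 appears only in A's list, so A = 3.
The 6 still-open variables together cover exactly {1, 2, 4, 5, 6, 7} — 6 values for 6 variables — and 5 appears only in F's list, so F = 5.
B and E between them cover only {4, 7} — a naked pair. Remove those values from D, G.
G has just one choice, so G = 2. So C, D can't be 2.
No further eliminations apply; B can still be any of 4, 7.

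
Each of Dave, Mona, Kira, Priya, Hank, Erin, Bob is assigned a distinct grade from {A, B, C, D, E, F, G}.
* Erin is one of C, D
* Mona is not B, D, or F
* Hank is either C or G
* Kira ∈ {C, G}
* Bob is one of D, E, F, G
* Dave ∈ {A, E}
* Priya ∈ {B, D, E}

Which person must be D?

Erin

The 7 variables draw from only 7 values {A, B, C, D, E, F, G}, so each is used; only Priya can be B, hence Priya = B.
The 6 still-open variables together cover exactly {A, C, D, E, F, G} — 6 values for 6 variables — and F appears only in Bob's list, so Bob = F.
The 5 still-open variables together cover exactly {A, C, D, E, G} — 5 values for 5 variables — and D appears only in Erin's list, so Erin = D.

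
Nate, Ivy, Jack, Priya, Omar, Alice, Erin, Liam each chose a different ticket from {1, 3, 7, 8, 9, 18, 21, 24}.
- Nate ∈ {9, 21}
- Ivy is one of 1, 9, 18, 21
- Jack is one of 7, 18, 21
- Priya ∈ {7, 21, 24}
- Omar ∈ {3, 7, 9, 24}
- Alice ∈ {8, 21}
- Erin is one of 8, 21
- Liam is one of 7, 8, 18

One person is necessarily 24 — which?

Priya

The 8 variables draw from only 8 values {1, 3, 7, 8, 9, 18, 21, 24}, so each is used; only Ivy can be 1, hence Ivy = 1.
The 7 still-open variables draw from only 7 values {3, 7, 8, 9, 18, 21, 24}, so each is used; only Omar can be 3, hence Omar = 3.
Among the 6 still-open variables, 9 fits only Nate (and all 6 values in {7, 8, 9, 18, 21, 24} must be used), so Nate = 9.
Among the 5 still-open variables, 24 fits only Priya (and all 5 values in {7, 8, 18, 21, 24} must be used), so Priya = 24.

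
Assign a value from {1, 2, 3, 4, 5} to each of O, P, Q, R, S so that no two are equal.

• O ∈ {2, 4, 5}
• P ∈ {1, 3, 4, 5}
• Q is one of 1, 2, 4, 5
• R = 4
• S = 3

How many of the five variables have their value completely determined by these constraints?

R must be 4 (only option left). So O, P, Q can't be 4.
S has just one choice, so S = 3. Strike 3 from P.
Determined: R=4, S=3. The other variables each still have more than one consistent value. That makes 2.

2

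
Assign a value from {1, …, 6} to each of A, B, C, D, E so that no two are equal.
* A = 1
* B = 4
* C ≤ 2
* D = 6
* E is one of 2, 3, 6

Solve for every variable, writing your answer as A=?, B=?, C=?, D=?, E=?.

A=1, B=4, C=2, D=6, E=3

A's domain is down to {1}, so A = 1. So C can't be 1.
That leaves B = 4.
C must be 2 (only option left). So E can't be 2.
That leaves D = 6. Eliminate 6 elsewhere: E.
E has just one choice, so E = 3.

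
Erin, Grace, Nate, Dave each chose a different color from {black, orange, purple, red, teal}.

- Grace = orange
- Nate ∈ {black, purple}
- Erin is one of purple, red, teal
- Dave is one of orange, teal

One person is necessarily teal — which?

Dave

Grace's domain is down to {orange}, so Grace = orange. So Dave can't be orange.
So teal goes to Dave.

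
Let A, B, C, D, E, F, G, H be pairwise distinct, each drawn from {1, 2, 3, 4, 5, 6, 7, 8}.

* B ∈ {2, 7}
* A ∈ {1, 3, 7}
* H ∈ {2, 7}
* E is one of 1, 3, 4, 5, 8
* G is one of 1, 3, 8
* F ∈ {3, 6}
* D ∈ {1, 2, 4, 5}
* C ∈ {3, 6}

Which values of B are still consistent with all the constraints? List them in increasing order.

2, 7

B and H share exactly the 2 values {2, 7}; by pigeonhole those values go to them, so strike 2, 7 from A, D.
C and F between them cover only {3, 6} — a naked pair. Remove those values from A, E, G.
That leaves A = 1. Eliminate 1 elsewhere: D, E, G.
G has just one choice, so G = 8. Strike 8 from E.
No further eliminations apply; B can still be any of 2, 7.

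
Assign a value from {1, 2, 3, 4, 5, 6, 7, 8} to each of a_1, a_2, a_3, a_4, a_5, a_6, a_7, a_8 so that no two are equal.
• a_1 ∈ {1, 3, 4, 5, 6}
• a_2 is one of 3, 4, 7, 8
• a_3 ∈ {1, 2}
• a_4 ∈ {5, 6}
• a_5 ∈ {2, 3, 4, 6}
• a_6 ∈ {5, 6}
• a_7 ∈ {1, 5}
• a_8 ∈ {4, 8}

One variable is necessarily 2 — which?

a_3

The 8 variables together cover exactly {1, 2, 3, 4, 5, 6, 7, 8} — 8 values for 8 variables — and 7 appears only in a_2's list, so a_2 = 7.
The 7 still-open variables together cover exactly {1, 2, 3, 4, 5, 6, 8} — 7 values for 7 variables — and 8 appears only in a_8's list, so a_8 = 8.
The 2 variables a_4 and a_6 are confined to {5, 6}, which locks those values in; drop them from a_1, a_5, a_7.
a_7 has just one choice, so a_7 = 1. Eliminate 1 elsewhere: a_1, a_3.
So 2 goes to a_3.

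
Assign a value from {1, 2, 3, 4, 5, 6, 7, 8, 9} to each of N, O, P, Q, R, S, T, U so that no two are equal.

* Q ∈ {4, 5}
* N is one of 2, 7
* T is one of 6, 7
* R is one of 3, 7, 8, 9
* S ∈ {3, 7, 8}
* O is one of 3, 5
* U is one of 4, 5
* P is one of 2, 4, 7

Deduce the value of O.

Among the 8 variables, 6 fits only T (and all 8 values in {2, 3, 4, 5, 6, 7, 8, 9} must be used), so T = 6.
The 7 still-open variables draw from only 7 values {2, 3, 4, 5, 7, 8, 9}, so each is used; only R can be 9, hence R = 9.
The 6 still-open variables together cover exactly {2, 3, 4, 5, 7, 8} — 6 values for 6 variables — and 8 appears only in S's list, so S = 8.
The 5 still-open variables together cover exactly {2, 3, 4, 5, 7} — 5 values for 5 variables — and 3 appears only in O's list, so O = 3.

3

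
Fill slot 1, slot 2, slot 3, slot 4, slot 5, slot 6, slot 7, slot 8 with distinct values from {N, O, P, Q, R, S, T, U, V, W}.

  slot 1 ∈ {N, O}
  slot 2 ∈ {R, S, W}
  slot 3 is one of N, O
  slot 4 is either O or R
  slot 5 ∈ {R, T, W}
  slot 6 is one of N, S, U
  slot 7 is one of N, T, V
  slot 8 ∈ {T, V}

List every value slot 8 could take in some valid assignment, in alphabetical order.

The 8 variables draw from only 8 values {N, O, R, S, T, U, V, W}, so each is used; only slot 6 can be U, hence slot 6 = U.
The 7 still-open variables draw from only 7 values {N, O, R, S, T, V, W}, so each is used; only slot 2 can be S, hence slot 2 = S.
The 6 still-open variables draw from only 6 values {N, O, R, T, V, W}, so each is used; only slot 5 can be W, hence slot 5 = W.
The 5 still-open variables together cover exactly {N, O, R, T, V} — 5 values for 5 variables — and R appears only in slot 4's list, so slot 4 = R.
slot 1 and slot 3 between them cover only {N, O} — a naked pair. Remove those values from slot 7.
No further eliminations apply; slot 8 can still be any of T, V.

T, V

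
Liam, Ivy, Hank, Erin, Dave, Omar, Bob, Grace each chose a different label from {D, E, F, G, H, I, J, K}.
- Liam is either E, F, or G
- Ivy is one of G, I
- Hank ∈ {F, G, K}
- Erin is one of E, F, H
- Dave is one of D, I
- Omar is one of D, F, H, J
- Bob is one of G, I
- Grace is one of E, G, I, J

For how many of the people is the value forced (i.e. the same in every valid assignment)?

The 8 variables draw from only 8 values {D, E, F, G, H, I, J, K}, so each is used; only Hank can be K, hence Hank = K.
Ivy and Bob between them cover only {G, I} — a naked pair. Remove those values from Liam, Dave, Grace.
Dave has just one choice, so Dave = D. So Omar can't be D.
Determined: Hank=K, Dave=D. The other people each still have more than one consistent value. That makes 2.

2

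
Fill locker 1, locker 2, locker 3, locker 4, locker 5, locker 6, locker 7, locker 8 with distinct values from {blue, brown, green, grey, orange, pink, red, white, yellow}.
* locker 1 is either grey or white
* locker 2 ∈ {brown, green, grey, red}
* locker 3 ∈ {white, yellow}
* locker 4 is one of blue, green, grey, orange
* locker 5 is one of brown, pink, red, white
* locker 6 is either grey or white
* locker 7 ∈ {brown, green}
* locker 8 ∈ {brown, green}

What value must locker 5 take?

The 2 variables locker 1 and locker 6 are confined to {grey, white}, which locks those values in; drop them from locker 2, locker 3, locker 4, locker 5.
locker 3 must be yellow (only option left).
locker 7 and locker 8 share exactly the 2 values {brown, green}; by pigeonhole those values go to them, so strike brown, green from locker 2, locker 4, locker 5.
locker 2 must be red (only option left). Strike red from locker 5.
So locker 5 = pink.

pink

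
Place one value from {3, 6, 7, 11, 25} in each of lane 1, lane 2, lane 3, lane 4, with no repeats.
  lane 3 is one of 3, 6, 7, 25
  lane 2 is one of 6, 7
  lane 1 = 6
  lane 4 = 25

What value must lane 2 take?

lane 1 must be 6 (only option left). Remove 6 from lane 2, lane 3.
So lane 2 = 7.

7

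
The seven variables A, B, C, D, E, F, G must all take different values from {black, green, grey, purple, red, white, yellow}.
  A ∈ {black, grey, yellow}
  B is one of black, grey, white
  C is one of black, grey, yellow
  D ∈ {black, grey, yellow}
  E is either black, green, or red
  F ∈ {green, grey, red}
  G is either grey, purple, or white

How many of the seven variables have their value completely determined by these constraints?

2

The 7 variables draw from only 7 values {black, green, grey, purple, red, white, yellow}, so each is used; only G can be purple, hence G = purple.
The 6 still-open variables draw from only 6 values {black, green, grey, red, white, yellow}, so each is used; only B can be white, hence B = white.
A, C, D between them cover only {black, grey, yellow} — a naked triple. Remove those values from E, F.
Determined: B=white, G=purple. The other variables each still have more than one consistent value. That makes 2.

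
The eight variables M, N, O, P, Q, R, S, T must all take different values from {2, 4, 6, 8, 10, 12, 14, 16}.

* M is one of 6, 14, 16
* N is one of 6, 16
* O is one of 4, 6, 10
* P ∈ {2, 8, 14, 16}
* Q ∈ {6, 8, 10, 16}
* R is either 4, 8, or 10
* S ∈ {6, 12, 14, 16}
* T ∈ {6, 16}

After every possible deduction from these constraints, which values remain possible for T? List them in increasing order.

6, 16

The 8 variables draw from only 8 values {2, 4, 6, 8, 10, 12, 14, 16}, so each is used; only P can be 2, hence P = 2.
The 7 still-open variables together cover exactly {4, 6, 8, 10, 12, 14, 16} — 7 values for 7 variables — and 12 appears only in S's list, so S = 12.
The 6 still-open variables draw from only 6 values {4, 6, 8, 10, 14, 16}, so each is used; only M can be 14, hence M = 14.
N and T share exactly the 2 values {6, 16}; by pigeonhole those values go to them, so strike 6, 16 from O, Q.
No further eliminations apply; T can still be any of 6, 16.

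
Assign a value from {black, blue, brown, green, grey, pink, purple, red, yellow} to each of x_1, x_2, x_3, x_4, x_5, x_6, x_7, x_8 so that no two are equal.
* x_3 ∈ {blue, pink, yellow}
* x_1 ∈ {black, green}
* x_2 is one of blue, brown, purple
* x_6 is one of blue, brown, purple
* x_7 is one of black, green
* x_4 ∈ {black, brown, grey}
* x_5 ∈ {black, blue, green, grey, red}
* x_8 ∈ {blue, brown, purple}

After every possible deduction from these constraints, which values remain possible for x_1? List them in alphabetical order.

x_1 and x_7 between them cover only {black, green} — a naked pair. Remove those values from x_4, x_5.
The 3 variables x_2, x_6, x_8 are confined to {blue, brown, purple}, which locks those values in; drop them from x_3, x_4, x_5.
That leaves x_4 = grey. Strike grey from x_5.
x_5 has just one choice, so x_5 = red.
No further eliminations apply; x_1 can still be any of black, green.

black, green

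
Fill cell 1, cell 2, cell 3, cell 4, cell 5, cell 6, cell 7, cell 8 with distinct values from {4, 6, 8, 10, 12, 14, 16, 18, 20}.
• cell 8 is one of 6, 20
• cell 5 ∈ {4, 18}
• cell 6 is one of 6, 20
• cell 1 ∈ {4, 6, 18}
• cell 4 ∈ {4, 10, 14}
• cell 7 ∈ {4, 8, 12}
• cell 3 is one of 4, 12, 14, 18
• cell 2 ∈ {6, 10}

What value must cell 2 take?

Among the 8 variables, 8 fits only cell 7 (and all 8 values in {4, 6, 8, 10, 12, 14, 18, 20} must be used), so cell 7 = 8.
The 7 still-open variables draw from only 7 values {4, 6, 10, 12, 14, 18, 20}, so each is used; only cell 3 can be 12, hence cell 3 = 12.
The 6 still-open variables draw from only 6 values {4, 6, 10, 14, 18, 20}, so each is used; only cell 4 can be 14, hence cell 4 = 14.
The 5 still-open variables draw from only 5 values {4, 6, 10, 18, 20}, so each is used; only cell 2 can be 10, hence cell 2 = 10.

10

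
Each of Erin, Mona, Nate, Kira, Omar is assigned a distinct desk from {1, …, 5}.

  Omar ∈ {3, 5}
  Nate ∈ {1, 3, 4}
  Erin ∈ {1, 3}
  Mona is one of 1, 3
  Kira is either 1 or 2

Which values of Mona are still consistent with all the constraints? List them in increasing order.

Among the 5 variables, 2 fits only Kira (and all 5 values in {1, 2, 3, 4, 5} must be used), so Kira = 2.
Among the 4 still-open variables, 4 fits only Nate (and all 4 values in {1, 3, 4, 5} must be used), so Nate = 4.
The 3 still-open variables draw from only 3 values {1, 3, 5}, so each is used; only Omar can be 5, hence Omar = 5.
No further eliminations apply; Mona can still be any of 1, 3.

1, 3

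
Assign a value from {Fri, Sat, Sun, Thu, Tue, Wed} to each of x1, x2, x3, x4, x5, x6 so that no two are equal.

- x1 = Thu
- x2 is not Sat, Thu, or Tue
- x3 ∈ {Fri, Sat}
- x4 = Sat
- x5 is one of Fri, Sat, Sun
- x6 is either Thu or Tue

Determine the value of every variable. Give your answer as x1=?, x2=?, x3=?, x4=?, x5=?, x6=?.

x1's domain is down to {Thu}, so x1 = Thu. Strike Thu from x6.
x4 must be Sat (only option left). Strike Sat from x3, x5.
That leaves x6 = Tue.
That leaves x3 = Fri. Strike Fri from x2, x5.
That leaves x5 = Sun. So x2 can't be Sun.
x2 must be Wed (only option left).

x1=Thu, x2=Wed, x3=Fri, x4=Sat, x5=Sun, x6=Tue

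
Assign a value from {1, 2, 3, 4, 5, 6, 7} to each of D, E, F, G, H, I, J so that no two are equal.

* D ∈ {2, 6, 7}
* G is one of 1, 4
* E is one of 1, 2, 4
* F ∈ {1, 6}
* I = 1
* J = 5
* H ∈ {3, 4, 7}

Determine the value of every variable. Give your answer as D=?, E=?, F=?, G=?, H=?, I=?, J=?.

I has just one choice, so I = 1. Remove 1 from E, F, G.
J has just one choice, so J = 5.
F's domain is down to {6}, so F = 6. Strike 6 from D.
That leaves G = 4. Remove 4 from E, H.
E has just one choice, so E = 2. Remove 2 from D.
D must be 7 (only option left). Remove 7 from H.
H must be 3 (only option left).

D=7, E=2, F=6, G=4, H=3, I=1, J=5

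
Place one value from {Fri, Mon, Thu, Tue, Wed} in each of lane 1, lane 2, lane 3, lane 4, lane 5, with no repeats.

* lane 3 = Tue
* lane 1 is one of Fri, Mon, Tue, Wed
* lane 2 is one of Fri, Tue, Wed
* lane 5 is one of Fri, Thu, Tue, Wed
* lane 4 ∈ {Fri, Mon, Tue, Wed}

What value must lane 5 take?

Thu

lane 3's domain is down to {Tue}, so lane 3 = Tue. Remove Tue from lane 1, lane 2, lane 4, lane 5.
The 4 still-open variables together cover exactly {Fri, Mon, Thu, Wed} — 4 values for 4 variables — and Thu appears only in lane 5's list, so lane 5 = Thu.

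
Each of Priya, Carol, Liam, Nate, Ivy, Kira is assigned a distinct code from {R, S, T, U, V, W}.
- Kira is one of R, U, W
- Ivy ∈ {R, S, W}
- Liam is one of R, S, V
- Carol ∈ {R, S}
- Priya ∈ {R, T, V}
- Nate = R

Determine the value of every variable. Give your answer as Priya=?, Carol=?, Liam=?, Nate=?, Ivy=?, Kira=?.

Nate has just one choice, so Nate = R. Eliminate R elsewhere: Priya, Carol, Liam, Ivy, Kira.
That leaves Carol = S. Remove S from Liam, Ivy.
That leaves Liam = V. Eliminate V elsewhere: Priya.
Ivy must be W (only option left). Remove W from Kira.
That leaves Kira = U.
Priya has just one choice, so Priya = T.

Priya=T, Carol=S, Liam=V, Nate=R, Ivy=W, Kira=U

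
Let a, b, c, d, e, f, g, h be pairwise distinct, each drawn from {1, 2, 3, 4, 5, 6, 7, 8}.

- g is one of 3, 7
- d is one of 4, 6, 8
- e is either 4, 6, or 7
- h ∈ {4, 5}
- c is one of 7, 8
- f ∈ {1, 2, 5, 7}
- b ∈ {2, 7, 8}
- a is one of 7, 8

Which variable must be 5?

h

Among the 8 variables, 1 fits only f (and all 8 values in {1, 2, 3, 4, 5, 6, 7, 8} must be used), so f = 1.
The 7 still-open variables together cover exactly {2, 3, 4, 5, 6, 7, 8} — 7 values for 7 variables — and 2 appears only in b's list, so b = 2.
Among the 6 still-open variables, 3 fits only g (and all 6 values in {3, 4, 5, 6, 7, 8} must be used), so g = 3.
The 5 still-open variables draw from only 5 values {4, 5, 6, 7, 8}, so each is used; only h can be 5, hence h = 5.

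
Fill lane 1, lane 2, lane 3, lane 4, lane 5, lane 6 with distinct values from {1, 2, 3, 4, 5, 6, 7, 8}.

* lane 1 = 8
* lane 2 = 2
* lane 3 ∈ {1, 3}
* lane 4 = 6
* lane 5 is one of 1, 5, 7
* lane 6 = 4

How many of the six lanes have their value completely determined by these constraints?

4

lane 1's domain is down to {8}, so lane 1 = 8.
lane 2 has just one choice, so lane 2 = 2.
That leaves lane 4 = 6.
lane 6 must be 4 (only option left).
Determined: lane 1=8, lane 2=2, lane 4=6, lane 6=4. The other lanes each still have more than one consistent value. That makes 4.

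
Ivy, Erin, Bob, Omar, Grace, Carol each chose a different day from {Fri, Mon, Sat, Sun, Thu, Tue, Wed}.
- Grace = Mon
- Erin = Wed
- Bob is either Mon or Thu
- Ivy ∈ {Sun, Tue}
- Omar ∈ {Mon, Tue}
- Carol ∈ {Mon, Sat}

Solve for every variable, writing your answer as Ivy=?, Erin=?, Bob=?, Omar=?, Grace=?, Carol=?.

Ivy=Sun, Erin=Wed, Bob=Thu, Omar=Tue, Grace=Mon, Carol=Sat

Erin has just one choice, so Erin = Wed.
Grace's domain is down to {Mon}, so Grace = Mon. Eliminate Mon elsewhere: Bob, Omar, Carol.
That leaves Carol = Sat.
Bob must be Thu (only option left).
That leaves Omar = Tue. Eliminate Tue elsewhere: Ivy.
Ivy must be Sun (only option left).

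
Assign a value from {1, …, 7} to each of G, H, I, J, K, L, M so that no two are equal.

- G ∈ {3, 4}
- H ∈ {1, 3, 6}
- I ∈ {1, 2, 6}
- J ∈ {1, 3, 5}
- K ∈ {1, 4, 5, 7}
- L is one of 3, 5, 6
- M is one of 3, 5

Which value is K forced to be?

7

The 7 variables together cover exactly {1, 2, 3, 4, 5, 6, 7} — 7 values for 7 variables — and 2 appears only in I's list, so I = 2.
Among the 6 still-open variables, 7 fits only K (and all 6 values in {1, 3, 4, 5, 6, 7} must be used), so K = 7.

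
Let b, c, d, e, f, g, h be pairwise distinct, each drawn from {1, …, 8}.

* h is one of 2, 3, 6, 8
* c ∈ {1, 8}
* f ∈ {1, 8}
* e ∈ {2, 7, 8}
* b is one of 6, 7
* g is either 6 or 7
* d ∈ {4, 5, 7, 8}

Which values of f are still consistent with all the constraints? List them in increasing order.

The 2 variables b and g are confined to {6, 7}, which locks those values in; drop them from d, e, h.
c and f between them cover only {1, 8} — a naked pair. Remove those values from d, e, h.
e's domain is down to {2}, so e = 2. So h can't be 2.
h's domain is down to {3}, so h = 3.
No further eliminations apply; f can still be any of 1, 8.

1, 8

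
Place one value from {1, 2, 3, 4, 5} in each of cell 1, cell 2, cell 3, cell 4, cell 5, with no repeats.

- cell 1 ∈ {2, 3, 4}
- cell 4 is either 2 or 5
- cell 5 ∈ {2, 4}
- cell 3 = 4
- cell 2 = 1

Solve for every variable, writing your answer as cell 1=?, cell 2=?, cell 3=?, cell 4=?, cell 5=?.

cell 1=3, cell 2=1, cell 3=4, cell 4=5, cell 5=2

cell 2 must be 1 (only option left).
cell 3 has just one choice, so cell 3 = 4. Eliminate 4 elsewhere: cell 1, cell 5.
cell 5 has just one choice, so cell 5 = 2. Eliminate 2 elsewhere: cell 1, cell 4.
cell 1 must be 3 (only option left).
That leaves cell 4 = 5.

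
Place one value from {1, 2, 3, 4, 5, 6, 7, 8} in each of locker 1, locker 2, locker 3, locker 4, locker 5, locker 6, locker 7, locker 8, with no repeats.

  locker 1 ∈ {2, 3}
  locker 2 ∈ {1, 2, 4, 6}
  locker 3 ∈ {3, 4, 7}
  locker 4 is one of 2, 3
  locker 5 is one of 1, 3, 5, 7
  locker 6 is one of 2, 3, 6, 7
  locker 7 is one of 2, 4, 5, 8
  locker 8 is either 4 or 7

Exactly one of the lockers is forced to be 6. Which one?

The 8 variables draw from only 8 values {1, 2, 3, 4, 5, 6, 7, 8}, so each is used; only locker 7 can be 8, hence locker 7 = 8.
The 7 still-open variables draw from only 7 values {1, 2, 3, 4, 5, 6, 7}, so each is used; only locker 5 can be 5, hence locker 5 = 5.
Among the 6 still-open variables, 1 fits only locker 2 (and all 6 values in {1, 2, 3, 4, 6, 7} must be used), so locker 2 = 1.
The 5 still-open variables draw from only 5 values {2, 3, 4, 6, 7}, so each is used; only locker 6 can be 6, hence locker 6 = 6.

locker 6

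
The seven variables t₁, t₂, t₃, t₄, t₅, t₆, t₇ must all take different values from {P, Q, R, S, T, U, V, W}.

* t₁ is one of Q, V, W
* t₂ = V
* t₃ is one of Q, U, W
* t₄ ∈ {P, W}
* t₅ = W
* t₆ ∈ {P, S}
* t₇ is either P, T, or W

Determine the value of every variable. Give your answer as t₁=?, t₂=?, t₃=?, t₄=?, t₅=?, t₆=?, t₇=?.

t₂ has just one choice, so t₂ = V. Strike V from t₁.
t₅ must be W (only option left). Strike W from t₁, t₃, t₄, t₇.
t₁'s domain is down to {Q}, so t₁ = Q. Remove Q from t₃.
That leaves t₃ = U.
t₄'s domain is down to {P}, so t₄ = P. Eliminate P elsewhere: t₆, t₇.
That leaves t₆ = S.
That leaves t₇ = T.

t₁=Q, t₂=V, t₃=U, t₄=P, t₅=W, t₆=S, t₇=T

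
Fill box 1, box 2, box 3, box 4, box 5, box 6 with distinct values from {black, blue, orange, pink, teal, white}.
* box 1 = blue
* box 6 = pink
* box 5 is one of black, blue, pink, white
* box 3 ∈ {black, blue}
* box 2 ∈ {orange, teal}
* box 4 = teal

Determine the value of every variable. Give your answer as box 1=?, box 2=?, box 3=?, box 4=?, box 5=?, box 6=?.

box 1=blue, box 2=orange, box 3=black, box 4=teal, box 5=white, box 6=pink

box 1's domain is down to {blue}, so box 1 = blue. Eliminate blue elsewhere: box 3, box 5.
box 3 must be black (only option left). Strike black from box 5.
box 4 has just one choice, so box 4 = teal. Eliminate teal elsewhere: box 2.
box 6 must be pink (only option left). Remove pink from box 5.
box 2 has just one choice, so box 2 = orange.
box 5 must be white (only option left).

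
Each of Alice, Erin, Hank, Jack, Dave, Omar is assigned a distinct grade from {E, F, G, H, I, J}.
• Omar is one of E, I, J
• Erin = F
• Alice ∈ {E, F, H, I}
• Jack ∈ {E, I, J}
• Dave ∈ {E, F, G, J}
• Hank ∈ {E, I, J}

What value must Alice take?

H

Erin has just one choice, so Erin = F. Strike F from Alice, Dave.
The 5 still-open variables draw from only 5 values {E, G, H, I, J}, so each is used; only Dave can be G, hence Dave = G.
The 4 still-open variables together cover exactly {E, H, I, J} — 4 values for 4 variables — and H appears only in Alice's list, so Alice = H.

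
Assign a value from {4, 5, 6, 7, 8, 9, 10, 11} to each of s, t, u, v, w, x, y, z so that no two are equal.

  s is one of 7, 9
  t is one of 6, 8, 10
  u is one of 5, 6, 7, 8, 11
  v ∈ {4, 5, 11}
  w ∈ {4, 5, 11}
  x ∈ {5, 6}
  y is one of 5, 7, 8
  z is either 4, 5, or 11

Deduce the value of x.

The 8 variables together cover exactly {4, 5, 6, 7, 8, 9, 10, 11} — 8 values for 8 variables — and 9 appears only in s's list, so s = 9.
The 7 still-open variables together cover exactly {4, 5, 6, 7, 8, 10, 11} — 7 values for 7 variables — and 10 appears only in t's list, so t = 10.
v, w, z share exactly the 3 values {4, 5, 11}; by pigeonhole those values go to them, so strike 4, 5, 11 from u, x, y.
So x = 6.

6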